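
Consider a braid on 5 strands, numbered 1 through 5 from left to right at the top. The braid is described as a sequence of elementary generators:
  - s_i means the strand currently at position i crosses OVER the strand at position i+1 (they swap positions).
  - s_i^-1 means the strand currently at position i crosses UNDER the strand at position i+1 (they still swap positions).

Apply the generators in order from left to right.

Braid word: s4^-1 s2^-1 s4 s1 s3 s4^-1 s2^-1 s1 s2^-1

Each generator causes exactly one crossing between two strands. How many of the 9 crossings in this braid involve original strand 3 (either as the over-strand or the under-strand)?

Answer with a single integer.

Gen 1: crossing 4x5. Involves strand 3? no. Count so far: 0
Gen 2: crossing 2x3. Involves strand 3? yes. Count so far: 1
Gen 3: crossing 5x4. Involves strand 3? no. Count so far: 1
Gen 4: crossing 1x3. Involves strand 3? yes. Count so far: 2
Gen 5: crossing 2x4. Involves strand 3? no. Count so far: 2
Gen 6: crossing 2x5. Involves strand 3? no. Count so far: 2
Gen 7: crossing 1x4. Involves strand 3? no. Count so far: 2
Gen 8: crossing 3x4. Involves strand 3? yes. Count so far: 3
Gen 9: crossing 3x1. Involves strand 3? yes. Count so far: 4

Answer: 4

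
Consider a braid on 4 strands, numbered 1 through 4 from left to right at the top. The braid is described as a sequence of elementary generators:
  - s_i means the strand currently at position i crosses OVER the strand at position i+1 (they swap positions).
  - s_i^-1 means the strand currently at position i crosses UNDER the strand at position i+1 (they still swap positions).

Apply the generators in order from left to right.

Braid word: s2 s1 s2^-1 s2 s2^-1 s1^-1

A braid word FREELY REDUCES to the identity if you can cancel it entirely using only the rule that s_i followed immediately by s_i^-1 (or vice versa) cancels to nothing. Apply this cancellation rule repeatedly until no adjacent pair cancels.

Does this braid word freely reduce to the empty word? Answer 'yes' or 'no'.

Answer: no

Derivation:
Gen 1 (s2): push. Stack: [s2]
Gen 2 (s1): push. Stack: [s2 s1]
Gen 3 (s2^-1): push. Stack: [s2 s1 s2^-1]
Gen 4 (s2): cancels prior s2^-1. Stack: [s2 s1]
Gen 5 (s2^-1): push. Stack: [s2 s1 s2^-1]
Gen 6 (s1^-1): push. Stack: [s2 s1 s2^-1 s1^-1]
Reduced word: s2 s1 s2^-1 s1^-1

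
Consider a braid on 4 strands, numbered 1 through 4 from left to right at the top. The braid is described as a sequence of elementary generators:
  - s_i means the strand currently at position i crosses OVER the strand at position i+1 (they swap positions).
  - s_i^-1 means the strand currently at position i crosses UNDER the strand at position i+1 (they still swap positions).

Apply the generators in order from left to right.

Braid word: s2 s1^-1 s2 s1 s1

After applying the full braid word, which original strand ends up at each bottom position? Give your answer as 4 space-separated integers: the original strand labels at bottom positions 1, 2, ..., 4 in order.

Gen 1 (s2): strand 2 crosses over strand 3. Perm now: [1 3 2 4]
Gen 2 (s1^-1): strand 1 crosses under strand 3. Perm now: [3 1 2 4]
Gen 3 (s2): strand 1 crosses over strand 2. Perm now: [3 2 1 4]
Gen 4 (s1): strand 3 crosses over strand 2. Perm now: [2 3 1 4]
Gen 5 (s1): strand 2 crosses over strand 3. Perm now: [3 2 1 4]

Answer: 3 2 1 4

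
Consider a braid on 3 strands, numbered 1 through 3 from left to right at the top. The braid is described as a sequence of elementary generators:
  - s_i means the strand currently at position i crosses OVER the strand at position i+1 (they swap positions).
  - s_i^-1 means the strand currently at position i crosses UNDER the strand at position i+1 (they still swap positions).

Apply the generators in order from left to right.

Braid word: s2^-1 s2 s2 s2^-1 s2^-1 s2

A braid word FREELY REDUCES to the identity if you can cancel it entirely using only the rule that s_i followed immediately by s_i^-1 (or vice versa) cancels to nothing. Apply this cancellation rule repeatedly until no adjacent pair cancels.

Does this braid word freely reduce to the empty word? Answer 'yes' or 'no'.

Gen 1 (s2^-1): push. Stack: [s2^-1]
Gen 2 (s2): cancels prior s2^-1. Stack: []
Gen 3 (s2): push. Stack: [s2]
Gen 4 (s2^-1): cancels prior s2. Stack: []
Gen 5 (s2^-1): push. Stack: [s2^-1]
Gen 6 (s2): cancels prior s2^-1. Stack: []
Reduced word: (empty)

Answer: yes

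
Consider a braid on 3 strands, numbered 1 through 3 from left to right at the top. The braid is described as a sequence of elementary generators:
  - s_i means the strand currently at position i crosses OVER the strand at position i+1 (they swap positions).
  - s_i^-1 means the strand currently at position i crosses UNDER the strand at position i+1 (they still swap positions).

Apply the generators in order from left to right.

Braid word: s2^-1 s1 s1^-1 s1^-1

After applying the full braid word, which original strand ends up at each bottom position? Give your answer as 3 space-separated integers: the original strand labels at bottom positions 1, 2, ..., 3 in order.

Gen 1 (s2^-1): strand 2 crosses under strand 3. Perm now: [1 3 2]
Gen 2 (s1): strand 1 crosses over strand 3. Perm now: [3 1 2]
Gen 3 (s1^-1): strand 3 crosses under strand 1. Perm now: [1 3 2]
Gen 4 (s1^-1): strand 1 crosses under strand 3. Perm now: [3 1 2]

Answer: 3 1 2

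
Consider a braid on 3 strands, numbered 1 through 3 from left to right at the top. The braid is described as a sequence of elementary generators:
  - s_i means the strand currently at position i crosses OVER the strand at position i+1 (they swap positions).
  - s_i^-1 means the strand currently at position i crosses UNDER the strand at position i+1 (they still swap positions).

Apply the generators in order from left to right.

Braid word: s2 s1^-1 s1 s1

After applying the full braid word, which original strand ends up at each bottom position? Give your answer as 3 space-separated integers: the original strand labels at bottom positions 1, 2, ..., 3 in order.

Answer: 3 1 2

Derivation:
Gen 1 (s2): strand 2 crosses over strand 3. Perm now: [1 3 2]
Gen 2 (s1^-1): strand 1 crosses under strand 3. Perm now: [3 1 2]
Gen 3 (s1): strand 3 crosses over strand 1. Perm now: [1 3 2]
Gen 4 (s1): strand 1 crosses over strand 3. Perm now: [3 1 2]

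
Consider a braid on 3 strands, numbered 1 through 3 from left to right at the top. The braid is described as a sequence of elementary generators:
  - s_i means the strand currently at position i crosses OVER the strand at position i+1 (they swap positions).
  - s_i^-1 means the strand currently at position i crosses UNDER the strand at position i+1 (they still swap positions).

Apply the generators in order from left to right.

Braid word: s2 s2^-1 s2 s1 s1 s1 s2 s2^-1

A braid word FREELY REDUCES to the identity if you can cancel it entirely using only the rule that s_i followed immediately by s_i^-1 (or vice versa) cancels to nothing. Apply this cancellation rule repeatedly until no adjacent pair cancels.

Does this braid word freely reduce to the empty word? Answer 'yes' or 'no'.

Gen 1 (s2): push. Stack: [s2]
Gen 2 (s2^-1): cancels prior s2. Stack: []
Gen 3 (s2): push. Stack: [s2]
Gen 4 (s1): push. Stack: [s2 s1]
Gen 5 (s1): push. Stack: [s2 s1 s1]
Gen 6 (s1): push. Stack: [s2 s1 s1 s1]
Gen 7 (s2): push. Stack: [s2 s1 s1 s1 s2]
Gen 8 (s2^-1): cancels prior s2. Stack: [s2 s1 s1 s1]
Reduced word: s2 s1 s1 s1

Answer: no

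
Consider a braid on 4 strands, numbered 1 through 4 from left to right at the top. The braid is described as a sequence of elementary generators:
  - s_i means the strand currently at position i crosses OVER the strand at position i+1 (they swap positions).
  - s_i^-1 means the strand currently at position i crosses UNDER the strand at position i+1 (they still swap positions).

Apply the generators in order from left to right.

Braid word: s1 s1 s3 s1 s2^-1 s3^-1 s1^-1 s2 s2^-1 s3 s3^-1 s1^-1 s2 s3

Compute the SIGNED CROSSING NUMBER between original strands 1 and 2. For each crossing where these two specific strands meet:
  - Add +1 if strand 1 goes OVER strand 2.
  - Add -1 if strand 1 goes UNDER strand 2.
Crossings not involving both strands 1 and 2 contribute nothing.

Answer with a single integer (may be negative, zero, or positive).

Gen 1: 1 over 2. Both 1&2? yes. Contrib: +1. Sum: 1
Gen 2: 2 over 1. Both 1&2? yes. Contrib: -1. Sum: 0
Gen 3: crossing 3x4. Both 1&2? no. Sum: 0
Gen 4: 1 over 2. Both 1&2? yes. Contrib: +1. Sum: 1
Gen 5: crossing 1x4. Both 1&2? no. Sum: 1
Gen 6: crossing 1x3. Both 1&2? no. Sum: 1
Gen 7: crossing 2x4. Both 1&2? no. Sum: 1
Gen 8: crossing 2x3. Both 1&2? no. Sum: 1
Gen 9: crossing 3x2. Both 1&2? no. Sum: 1
Gen 10: crossing 3x1. Both 1&2? no. Sum: 1
Gen 11: crossing 1x3. Both 1&2? no. Sum: 1
Gen 12: crossing 4x2. Both 1&2? no. Sum: 1
Gen 13: crossing 4x3. Both 1&2? no. Sum: 1
Gen 14: crossing 4x1. Both 1&2? no. Sum: 1

Answer: 1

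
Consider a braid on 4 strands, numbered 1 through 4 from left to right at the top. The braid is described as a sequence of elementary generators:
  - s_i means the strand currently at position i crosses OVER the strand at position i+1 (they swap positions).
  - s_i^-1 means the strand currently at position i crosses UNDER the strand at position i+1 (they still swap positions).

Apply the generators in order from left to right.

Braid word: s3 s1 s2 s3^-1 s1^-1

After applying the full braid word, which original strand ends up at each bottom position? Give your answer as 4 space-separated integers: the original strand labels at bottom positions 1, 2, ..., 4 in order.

Gen 1 (s3): strand 3 crosses over strand 4. Perm now: [1 2 4 3]
Gen 2 (s1): strand 1 crosses over strand 2. Perm now: [2 1 4 3]
Gen 3 (s2): strand 1 crosses over strand 4. Perm now: [2 4 1 3]
Gen 4 (s3^-1): strand 1 crosses under strand 3. Perm now: [2 4 3 1]
Gen 5 (s1^-1): strand 2 crosses under strand 4. Perm now: [4 2 3 1]

Answer: 4 2 3 1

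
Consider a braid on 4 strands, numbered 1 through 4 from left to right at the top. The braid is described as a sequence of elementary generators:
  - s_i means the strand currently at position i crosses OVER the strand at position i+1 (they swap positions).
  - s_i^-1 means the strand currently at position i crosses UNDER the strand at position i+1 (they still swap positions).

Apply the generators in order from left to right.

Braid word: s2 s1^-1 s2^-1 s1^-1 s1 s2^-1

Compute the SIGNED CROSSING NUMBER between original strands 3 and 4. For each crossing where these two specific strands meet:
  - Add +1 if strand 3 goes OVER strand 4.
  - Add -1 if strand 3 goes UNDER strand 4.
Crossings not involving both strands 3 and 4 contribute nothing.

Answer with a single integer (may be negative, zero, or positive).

Answer: 0

Derivation:
Gen 1: crossing 2x3. Both 3&4? no. Sum: 0
Gen 2: crossing 1x3. Both 3&4? no. Sum: 0
Gen 3: crossing 1x2. Both 3&4? no. Sum: 0
Gen 4: crossing 3x2. Both 3&4? no. Sum: 0
Gen 5: crossing 2x3. Both 3&4? no. Sum: 0
Gen 6: crossing 2x1. Both 3&4? no. Sum: 0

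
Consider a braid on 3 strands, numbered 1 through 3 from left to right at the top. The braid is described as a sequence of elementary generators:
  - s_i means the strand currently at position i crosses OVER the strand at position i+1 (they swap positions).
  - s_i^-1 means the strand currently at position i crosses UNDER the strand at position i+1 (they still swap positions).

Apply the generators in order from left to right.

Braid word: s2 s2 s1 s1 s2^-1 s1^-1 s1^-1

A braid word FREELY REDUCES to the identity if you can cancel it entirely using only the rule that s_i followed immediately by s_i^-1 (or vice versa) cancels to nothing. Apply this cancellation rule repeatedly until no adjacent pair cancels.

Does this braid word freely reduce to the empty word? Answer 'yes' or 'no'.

Answer: no

Derivation:
Gen 1 (s2): push. Stack: [s2]
Gen 2 (s2): push. Stack: [s2 s2]
Gen 3 (s1): push. Stack: [s2 s2 s1]
Gen 4 (s1): push. Stack: [s2 s2 s1 s1]
Gen 5 (s2^-1): push. Stack: [s2 s2 s1 s1 s2^-1]
Gen 6 (s1^-1): push. Stack: [s2 s2 s1 s1 s2^-1 s1^-1]
Gen 7 (s1^-1): push. Stack: [s2 s2 s1 s1 s2^-1 s1^-1 s1^-1]
Reduced word: s2 s2 s1 s1 s2^-1 s1^-1 s1^-1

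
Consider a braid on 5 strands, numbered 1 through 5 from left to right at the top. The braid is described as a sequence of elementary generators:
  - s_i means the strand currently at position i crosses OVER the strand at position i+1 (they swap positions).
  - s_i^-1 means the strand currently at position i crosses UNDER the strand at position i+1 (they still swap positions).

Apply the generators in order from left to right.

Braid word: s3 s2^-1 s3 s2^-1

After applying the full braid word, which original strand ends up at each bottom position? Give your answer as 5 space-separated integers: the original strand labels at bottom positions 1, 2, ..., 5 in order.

Gen 1 (s3): strand 3 crosses over strand 4. Perm now: [1 2 4 3 5]
Gen 2 (s2^-1): strand 2 crosses under strand 4. Perm now: [1 4 2 3 5]
Gen 3 (s3): strand 2 crosses over strand 3. Perm now: [1 4 3 2 5]
Gen 4 (s2^-1): strand 4 crosses under strand 3. Perm now: [1 3 4 2 5]

Answer: 1 3 4 2 5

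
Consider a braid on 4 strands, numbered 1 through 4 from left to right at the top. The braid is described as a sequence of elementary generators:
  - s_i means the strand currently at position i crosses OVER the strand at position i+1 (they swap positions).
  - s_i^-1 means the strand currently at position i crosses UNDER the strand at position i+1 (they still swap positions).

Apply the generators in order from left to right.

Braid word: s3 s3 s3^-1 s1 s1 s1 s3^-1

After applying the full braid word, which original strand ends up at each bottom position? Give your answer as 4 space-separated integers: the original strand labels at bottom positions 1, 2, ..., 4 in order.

Gen 1 (s3): strand 3 crosses over strand 4. Perm now: [1 2 4 3]
Gen 2 (s3): strand 4 crosses over strand 3. Perm now: [1 2 3 4]
Gen 3 (s3^-1): strand 3 crosses under strand 4. Perm now: [1 2 4 3]
Gen 4 (s1): strand 1 crosses over strand 2. Perm now: [2 1 4 3]
Gen 5 (s1): strand 2 crosses over strand 1. Perm now: [1 2 4 3]
Gen 6 (s1): strand 1 crosses over strand 2. Perm now: [2 1 4 3]
Gen 7 (s3^-1): strand 4 crosses under strand 3. Perm now: [2 1 3 4]

Answer: 2 1 3 4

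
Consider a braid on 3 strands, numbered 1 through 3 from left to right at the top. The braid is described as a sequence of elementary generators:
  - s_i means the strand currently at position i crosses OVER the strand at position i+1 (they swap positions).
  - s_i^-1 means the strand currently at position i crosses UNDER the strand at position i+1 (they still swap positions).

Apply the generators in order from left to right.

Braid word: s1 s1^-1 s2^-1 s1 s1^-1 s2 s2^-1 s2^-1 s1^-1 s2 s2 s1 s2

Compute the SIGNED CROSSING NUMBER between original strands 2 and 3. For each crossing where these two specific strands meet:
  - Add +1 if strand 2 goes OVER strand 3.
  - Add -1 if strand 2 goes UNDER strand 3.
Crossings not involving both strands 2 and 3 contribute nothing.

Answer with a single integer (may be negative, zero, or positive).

Answer: -1

Derivation:
Gen 1: crossing 1x2. Both 2&3? no. Sum: 0
Gen 2: crossing 2x1. Both 2&3? no. Sum: 0
Gen 3: 2 under 3. Both 2&3? yes. Contrib: -1. Sum: -1
Gen 4: crossing 1x3. Both 2&3? no. Sum: -1
Gen 5: crossing 3x1. Both 2&3? no. Sum: -1
Gen 6: 3 over 2. Both 2&3? yes. Contrib: -1. Sum: -2
Gen 7: 2 under 3. Both 2&3? yes. Contrib: -1. Sum: -3
Gen 8: 3 under 2. Both 2&3? yes. Contrib: +1. Sum: -2
Gen 9: crossing 1x2. Both 2&3? no. Sum: -2
Gen 10: crossing 1x3. Both 2&3? no. Sum: -2
Gen 11: crossing 3x1. Both 2&3? no. Sum: -2
Gen 12: crossing 2x1. Both 2&3? no. Sum: -2
Gen 13: 2 over 3. Both 2&3? yes. Contrib: +1. Sum: -1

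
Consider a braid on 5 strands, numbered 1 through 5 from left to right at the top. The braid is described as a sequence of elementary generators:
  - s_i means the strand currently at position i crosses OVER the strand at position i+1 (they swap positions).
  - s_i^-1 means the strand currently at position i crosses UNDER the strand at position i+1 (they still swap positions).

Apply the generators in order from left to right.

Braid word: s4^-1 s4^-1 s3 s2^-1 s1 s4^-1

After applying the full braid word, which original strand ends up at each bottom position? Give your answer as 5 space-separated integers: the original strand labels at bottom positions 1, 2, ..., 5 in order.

Answer: 4 1 2 5 3

Derivation:
Gen 1 (s4^-1): strand 4 crosses under strand 5. Perm now: [1 2 3 5 4]
Gen 2 (s4^-1): strand 5 crosses under strand 4. Perm now: [1 2 3 4 5]
Gen 3 (s3): strand 3 crosses over strand 4. Perm now: [1 2 4 3 5]
Gen 4 (s2^-1): strand 2 crosses under strand 4. Perm now: [1 4 2 3 5]
Gen 5 (s1): strand 1 crosses over strand 4. Perm now: [4 1 2 3 5]
Gen 6 (s4^-1): strand 3 crosses under strand 5. Perm now: [4 1 2 5 3]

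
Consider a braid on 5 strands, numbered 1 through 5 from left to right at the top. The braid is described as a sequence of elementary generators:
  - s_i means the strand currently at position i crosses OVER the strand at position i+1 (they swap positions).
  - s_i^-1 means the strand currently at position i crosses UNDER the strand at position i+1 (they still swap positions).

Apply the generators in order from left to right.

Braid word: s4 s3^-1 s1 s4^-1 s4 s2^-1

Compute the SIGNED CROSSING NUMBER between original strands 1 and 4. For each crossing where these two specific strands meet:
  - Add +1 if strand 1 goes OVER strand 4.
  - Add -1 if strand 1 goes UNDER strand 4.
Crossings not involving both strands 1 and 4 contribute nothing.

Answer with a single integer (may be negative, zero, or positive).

Answer: 0

Derivation:
Gen 1: crossing 4x5. Both 1&4? no. Sum: 0
Gen 2: crossing 3x5. Both 1&4? no. Sum: 0
Gen 3: crossing 1x2. Both 1&4? no. Sum: 0
Gen 4: crossing 3x4. Both 1&4? no. Sum: 0
Gen 5: crossing 4x3. Both 1&4? no. Sum: 0
Gen 6: crossing 1x5. Both 1&4? no. Sum: 0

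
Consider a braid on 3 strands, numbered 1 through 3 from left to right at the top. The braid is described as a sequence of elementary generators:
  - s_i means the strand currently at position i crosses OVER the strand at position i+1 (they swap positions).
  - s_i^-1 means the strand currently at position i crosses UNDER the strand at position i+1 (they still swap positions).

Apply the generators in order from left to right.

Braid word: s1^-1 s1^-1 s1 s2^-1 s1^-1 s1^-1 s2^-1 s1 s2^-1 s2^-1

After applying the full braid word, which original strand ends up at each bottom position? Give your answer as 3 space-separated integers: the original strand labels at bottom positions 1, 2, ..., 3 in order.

Gen 1 (s1^-1): strand 1 crosses under strand 2. Perm now: [2 1 3]
Gen 2 (s1^-1): strand 2 crosses under strand 1. Perm now: [1 2 3]
Gen 3 (s1): strand 1 crosses over strand 2. Perm now: [2 1 3]
Gen 4 (s2^-1): strand 1 crosses under strand 3. Perm now: [2 3 1]
Gen 5 (s1^-1): strand 2 crosses under strand 3. Perm now: [3 2 1]
Gen 6 (s1^-1): strand 3 crosses under strand 2. Perm now: [2 3 1]
Gen 7 (s2^-1): strand 3 crosses under strand 1. Perm now: [2 1 3]
Gen 8 (s1): strand 2 crosses over strand 1. Perm now: [1 2 3]
Gen 9 (s2^-1): strand 2 crosses under strand 3. Perm now: [1 3 2]
Gen 10 (s2^-1): strand 3 crosses under strand 2. Perm now: [1 2 3]

Answer: 1 2 3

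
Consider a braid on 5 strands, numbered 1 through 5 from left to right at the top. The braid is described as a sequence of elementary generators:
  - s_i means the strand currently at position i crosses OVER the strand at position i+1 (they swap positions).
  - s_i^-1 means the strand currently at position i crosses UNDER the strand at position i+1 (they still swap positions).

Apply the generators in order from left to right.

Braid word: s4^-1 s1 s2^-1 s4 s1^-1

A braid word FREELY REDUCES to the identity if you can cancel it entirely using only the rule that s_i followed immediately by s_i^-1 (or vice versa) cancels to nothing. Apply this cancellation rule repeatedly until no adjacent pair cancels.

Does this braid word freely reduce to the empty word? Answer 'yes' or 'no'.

Answer: no

Derivation:
Gen 1 (s4^-1): push. Stack: [s4^-1]
Gen 2 (s1): push. Stack: [s4^-1 s1]
Gen 3 (s2^-1): push. Stack: [s4^-1 s1 s2^-1]
Gen 4 (s4): push. Stack: [s4^-1 s1 s2^-1 s4]
Gen 5 (s1^-1): push. Stack: [s4^-1 s1 s2^-1 s4 s1^-1]
Reduced word: s4^-1 s1 s2^-1 s4 s1^-1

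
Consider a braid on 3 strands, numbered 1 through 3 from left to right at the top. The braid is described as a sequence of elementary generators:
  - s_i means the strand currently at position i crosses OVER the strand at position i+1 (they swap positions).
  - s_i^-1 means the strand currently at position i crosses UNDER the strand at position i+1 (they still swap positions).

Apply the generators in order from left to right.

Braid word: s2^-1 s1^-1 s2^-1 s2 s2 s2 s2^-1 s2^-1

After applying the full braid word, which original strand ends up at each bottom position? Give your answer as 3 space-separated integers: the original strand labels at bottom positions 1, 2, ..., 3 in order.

Answer: 3 1 2

Derivation:
Gen 1 (s2^-1): strand 2 crosses under strand 3. Perm now: [1 3 2]
Gen 2 (s1^-1): strand 1 crosses under strand 3. Perm now: [3 1 2]
Gen 3 (s2^-1): strand 1 crosses under strand 2. Perm now: [3 2 1]
Gen 4 (s2): strand 2 crosses over strand 1. Perm now: [3 1 2]
Gen 5 (s2): strand 1 crosses over strand 2. Perm now: [3 2 1]
Gen 6 (s2): strand 2 crosses over strand 1. Perm now: [3 1 2]
Gen 7 (s2^-1): strand 1 crosses under strand 2. Perm now: [3 2 1]
Gen 8 (s2^-1): strand 2 crosses under strand 1. Perm now: [3 1 2]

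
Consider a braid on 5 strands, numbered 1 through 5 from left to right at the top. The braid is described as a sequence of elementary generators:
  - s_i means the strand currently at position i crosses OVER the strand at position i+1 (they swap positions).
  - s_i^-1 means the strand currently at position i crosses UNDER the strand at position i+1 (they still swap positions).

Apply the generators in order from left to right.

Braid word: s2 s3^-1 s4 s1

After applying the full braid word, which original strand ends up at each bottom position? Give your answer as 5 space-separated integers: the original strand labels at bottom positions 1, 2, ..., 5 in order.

Answer: 3 1 4 5 2

Derivation:
Gen 1 (s2): strand 2 crosses over strand 3. Perm now: [1 3 2 4 5]
Gen 2 (s3^-1): strand 2 crosses under strand 4. Perm now: [1 3 4 2 5]
Gen 3 (s4): strand 2 crosses over strand 5. Perm now: [1 3 4 5 2]
Gen 4 (s1): strand 1 crosses over strand 3. Perm now: [3 1 4 5 2]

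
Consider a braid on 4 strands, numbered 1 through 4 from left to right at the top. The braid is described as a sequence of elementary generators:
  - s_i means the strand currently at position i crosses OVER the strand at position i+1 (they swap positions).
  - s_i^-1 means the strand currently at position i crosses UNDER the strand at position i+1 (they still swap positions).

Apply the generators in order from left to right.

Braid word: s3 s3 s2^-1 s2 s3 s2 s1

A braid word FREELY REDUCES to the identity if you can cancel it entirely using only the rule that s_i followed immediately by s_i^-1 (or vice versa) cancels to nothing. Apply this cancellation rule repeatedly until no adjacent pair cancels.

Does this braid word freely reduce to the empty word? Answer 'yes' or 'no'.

Gen 1 (s3): push. Stack: [s3]
Gen 2 (s3): push. Stack: [s3 s3]
Gen 3 (s2^-1): push. Stack: [s3 s3 s2^-1]
Gen 4 (s2): cancels prior s2^-1. Stack: [s3 s3]
Gen 5 (s3): push. Stack: [s3 s3 s3]
Gen 6 (s2): push. Stack: [s3 s3 s3 s2]
Gen 7 (s1): push. Stack: [s3 s3 s3 s2 s1]
Reduced word: s3 s3 s3 s2 s1

Answer: no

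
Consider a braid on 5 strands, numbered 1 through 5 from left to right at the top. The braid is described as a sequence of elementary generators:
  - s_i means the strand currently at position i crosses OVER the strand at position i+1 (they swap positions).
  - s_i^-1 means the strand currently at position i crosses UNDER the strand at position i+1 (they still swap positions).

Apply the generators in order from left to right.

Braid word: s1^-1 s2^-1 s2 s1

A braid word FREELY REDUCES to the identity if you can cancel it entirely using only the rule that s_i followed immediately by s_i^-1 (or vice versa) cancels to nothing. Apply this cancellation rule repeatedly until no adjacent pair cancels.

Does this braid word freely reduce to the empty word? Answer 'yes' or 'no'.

Answer: yes

Derivation:
Gen 1 (s1^-1): push. Stack: [s1^-1]
Gen 2 (s2^-1): push. Stack: [s1^-1 s2^-1]
Gen 3 (s2): cancels prior s2^-1. Stack: [s1^-1]
Gen 4 (s1): cancels prior s1^-1. Stack: []
Reduced word: (empty)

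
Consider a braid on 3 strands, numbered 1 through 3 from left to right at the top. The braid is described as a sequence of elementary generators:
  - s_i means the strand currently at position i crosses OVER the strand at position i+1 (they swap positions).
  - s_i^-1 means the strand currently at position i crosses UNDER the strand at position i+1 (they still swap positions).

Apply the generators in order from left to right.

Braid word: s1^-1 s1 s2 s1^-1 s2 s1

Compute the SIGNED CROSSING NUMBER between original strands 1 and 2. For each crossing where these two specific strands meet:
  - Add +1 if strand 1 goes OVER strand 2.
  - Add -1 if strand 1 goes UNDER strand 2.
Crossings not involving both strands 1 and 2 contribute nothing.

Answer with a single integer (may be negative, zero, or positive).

Answer: -1

Derivation:
Gen 1: 1 under 2. Both 1&2? yes. Contrib: -1. Sum: -1
Gen 2: 2 over 1. Both 1&2? yes. Contrib: -1. Sum: -2
Gen 3: crossing 2x3. Both 1&2? no. Sum: -2
Gen 4: crossing 1x3. Both 1&2? no. Sum: -2
Gen 5: 1 over 2. Both 1&2? yes. Contrib: +1. Sum: -1
Gen 6: crossing 3x2. Both 1&2? no. Sum: -1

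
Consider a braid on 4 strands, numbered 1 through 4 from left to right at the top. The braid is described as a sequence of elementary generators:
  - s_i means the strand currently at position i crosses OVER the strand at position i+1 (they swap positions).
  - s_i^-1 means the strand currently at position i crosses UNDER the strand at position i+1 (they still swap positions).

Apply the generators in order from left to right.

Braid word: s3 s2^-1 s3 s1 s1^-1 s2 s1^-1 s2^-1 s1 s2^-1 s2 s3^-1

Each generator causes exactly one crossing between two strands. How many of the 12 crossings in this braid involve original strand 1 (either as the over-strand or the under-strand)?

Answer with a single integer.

Gen 1: crossing 3x4. Involves strand 1? no. Count so far: 0
Gen 2: crossing 2x4. Involves strand 1? no. Count so far: 0
Gen 3: crossing 2x3. Involves strand 1? no. Count so far: 0
Gen 4: crossing 1x4. Involves strand 1? yes. Count so far: 1
Gen 5: crossing 4x1. Involves strand 1? yes. Count so far: 2
Gen 6: crossing 4x3. Involves strand 1? no. Count so far: 2
Gen 7: crossing 1x3. Involves strand 1? yes. Count so far: 3
Gen 8: crossing 1x4. Involves strand 1? yes. Count so far: 4
Gen 9: crossing 3x4. Involves strand 1? no. Count so far: 4
Gen 10: crossing 3x1. Involves strand 1? yes. Count so far: 5
Gen 11: crossing 1x3. Involves strand 1? yes. Count so far: 6
Gen 12: crossing 1x2. Involves strand 1? yes. Count so far: 7

Answer: 7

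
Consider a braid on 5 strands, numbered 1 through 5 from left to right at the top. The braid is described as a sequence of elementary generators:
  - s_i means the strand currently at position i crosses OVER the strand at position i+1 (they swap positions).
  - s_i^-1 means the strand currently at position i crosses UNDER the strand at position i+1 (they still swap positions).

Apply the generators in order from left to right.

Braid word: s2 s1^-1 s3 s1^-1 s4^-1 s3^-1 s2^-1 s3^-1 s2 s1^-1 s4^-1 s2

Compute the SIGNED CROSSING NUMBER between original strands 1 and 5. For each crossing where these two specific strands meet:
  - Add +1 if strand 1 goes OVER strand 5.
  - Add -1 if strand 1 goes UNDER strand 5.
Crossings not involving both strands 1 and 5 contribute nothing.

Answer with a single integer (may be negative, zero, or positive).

Answer: 1

Derivation:
Gen 1: crossing 2x3. Both 1&5? no. Sum: 0
Gen 2: crossing 1x3. Both 1&5? no. Sum: 0
Gen 3: crossing 2x4. Both 1&5? no. Sum: 0
Gen 4: crossing 3x1. Both 1&5? no. Sum: 0
Gen 5: crossing 2x5. Both 1&5? no. Sum: 0
Gen 6: crossing 4x5. Both 1&5? no. Sum: 0
Gen 7: crossing 3x5. Both 1&5? no. Sum: 0
Gen 8: crossing 3x4. Both 1&5? no. Sum: 0
Gen 9: crossing 5x4. Both 1&5? no. Sum: 0
Gen 10: crossing 1x4. Both 1&5? no. Sum: 0
Gen 11: crossing 3x2. Both 1&5? no. Sum: 0
Gen 12: 1 over 5. Both 1&5? yes. Contrib: +1. Sum: 1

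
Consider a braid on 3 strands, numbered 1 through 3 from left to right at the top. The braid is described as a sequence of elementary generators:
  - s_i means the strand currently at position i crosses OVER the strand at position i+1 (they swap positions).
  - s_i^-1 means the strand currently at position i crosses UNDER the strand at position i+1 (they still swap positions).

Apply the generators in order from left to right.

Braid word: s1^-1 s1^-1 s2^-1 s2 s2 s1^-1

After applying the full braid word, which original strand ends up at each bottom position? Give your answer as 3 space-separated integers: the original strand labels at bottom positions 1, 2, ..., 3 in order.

Gen 1 (s1^-1): strand 1 crosses under strand 2. Perm now: [2 1 3]
Gen 2 (s1^-1): strand 2 crosses under strand 1. Perm now: [1 2 3]
Gen 3 (s2^-1): strand 2 crosses under strand 3. Perm now: [1 3 2]
Gen 4 (s2): strand 3 crosses over strand 2. Perm now: [1 2 3]
Gen 5 (s2): strand 2 crosses over strand 3. Perm now: [1 3 2]
Gen 6 (s1^-1): strand 1 crosses under strand 3. Perm now: [3 1 2]

Answer: 3 1 2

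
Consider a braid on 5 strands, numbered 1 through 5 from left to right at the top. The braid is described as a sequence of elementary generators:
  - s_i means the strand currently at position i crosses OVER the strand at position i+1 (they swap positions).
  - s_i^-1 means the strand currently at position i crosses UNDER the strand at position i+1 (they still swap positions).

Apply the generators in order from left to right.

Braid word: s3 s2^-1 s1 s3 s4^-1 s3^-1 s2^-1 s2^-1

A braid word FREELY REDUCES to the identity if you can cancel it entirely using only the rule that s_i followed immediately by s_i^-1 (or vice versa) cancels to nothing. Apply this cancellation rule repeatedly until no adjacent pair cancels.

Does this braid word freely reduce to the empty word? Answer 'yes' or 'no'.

Gen 1 (s3): push. Stack: [s3]
Gen 2 (s2^-1): push. Stack: [s3 s2^-1]
Gen 3 (s1): push. Stack: [s3 s2^-1 s1]
Gen 4 (s3): push. Stack: [s3 s2^-1 s1 s3]
Gen 5 (s4^-1): push. Stack: [s3 s2^-1 s1 s3 s4^-1]
Gen 6 (s3^-1): push. Stack: [s3 s2^-1 s1 s3 s4^-1 s3^-1]
Gen 7 (s2^-1): push. Stack: [s3 s2^-1 s1 s3 s4^-1 s3^-1 s2^-1]
Gen 8 (s2^-1): push. Stack: [s3 s2^-1 s1 s3 s4^-1 s3^-1 s2^-1 s2^-1]
Reduced word: s3 s2^-1 s1 s3 s4^-1 s3^-1 s2^-1 s2^-1

Answer: no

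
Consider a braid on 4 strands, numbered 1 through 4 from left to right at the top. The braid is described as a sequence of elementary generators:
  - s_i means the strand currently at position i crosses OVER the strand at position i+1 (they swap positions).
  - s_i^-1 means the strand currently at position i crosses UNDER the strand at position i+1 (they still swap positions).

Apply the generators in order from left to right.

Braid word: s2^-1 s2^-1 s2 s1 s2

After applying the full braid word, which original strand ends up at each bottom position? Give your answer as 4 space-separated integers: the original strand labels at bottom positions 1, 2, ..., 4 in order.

Gen 1 (s2^-1): strand 2 crosses under strand 3. Perm now: [1 3 2 4]
Gen 2 (s2^-1): strand 3 crosses under strand 2. Perm now: [1 2 3 4]
Gen 3 (s2): strand 2 crosses over strand 3. Perm now: [1 3 2 4]
Gen 4 (s1): strand 1 crosses over strand 3. Perm now: [3 1 2 4]
Gen 5 (s2): strand 1 crosses over strand 2. Perm now: [3 2 1 4]

Answer: 3 2 1 4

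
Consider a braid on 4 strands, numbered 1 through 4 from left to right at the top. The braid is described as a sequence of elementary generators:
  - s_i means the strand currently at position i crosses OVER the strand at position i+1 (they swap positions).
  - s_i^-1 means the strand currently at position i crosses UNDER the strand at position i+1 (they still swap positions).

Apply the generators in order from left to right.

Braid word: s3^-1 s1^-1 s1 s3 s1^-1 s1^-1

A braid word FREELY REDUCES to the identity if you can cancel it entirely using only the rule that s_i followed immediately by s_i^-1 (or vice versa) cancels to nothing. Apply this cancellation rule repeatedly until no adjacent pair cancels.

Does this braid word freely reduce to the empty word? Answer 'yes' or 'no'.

Answer: no

Derivation:
Gen 1 (s3^-1): push. Stack: [s3^-1]
Gen 2 (s1^-1): push. Stack: [s3^-1 s1^-1]
Gen 3 (s1): cancels prior s1^-1. Stack: [s3^-1]
Gen 4 (s3): cancels prior s3^-1. Stack: []
Gen 5 (s1^-1): push. Stack: [s1^-1]
Gen 6 (s1^-1): push. Stack: [s1^-1 s1^-1]
Reduced word: s1^-1 s1^-1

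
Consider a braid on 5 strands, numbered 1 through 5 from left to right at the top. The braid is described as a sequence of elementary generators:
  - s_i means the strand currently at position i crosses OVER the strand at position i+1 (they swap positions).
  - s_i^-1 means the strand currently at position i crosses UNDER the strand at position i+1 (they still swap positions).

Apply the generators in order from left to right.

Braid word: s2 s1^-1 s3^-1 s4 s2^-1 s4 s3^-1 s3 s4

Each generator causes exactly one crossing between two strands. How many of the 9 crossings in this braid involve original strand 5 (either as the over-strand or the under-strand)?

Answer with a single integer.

Answer: 3

Derivation:
Gen 1: crossing 2x3. Involves strand 5? no. Count so far: 0
Gen 2: crossing 1x3. Involves strand 5? no. Count so far: 0
Gen 3: crossing 2x4. Involves strand 5? no. Count so far: 0
Gen 4: crossing 2x5. Involves strand 5? yes. Count so far: 1
Gen 5: crossing 1x4. Involves strand 5? no. Count so far: 1
Gen 6: crossing 5x2. Involves strand 5? yes. Count so far: 2
Gen 7: crossing 1x2. Involves strand 5? no. Count so far: 2
Gen 8: crossing 2x1. Involves strand 5? no. Count so far: 2
Gen 9: crossing 2x5. Involves strand 5? yes. Count so far: 3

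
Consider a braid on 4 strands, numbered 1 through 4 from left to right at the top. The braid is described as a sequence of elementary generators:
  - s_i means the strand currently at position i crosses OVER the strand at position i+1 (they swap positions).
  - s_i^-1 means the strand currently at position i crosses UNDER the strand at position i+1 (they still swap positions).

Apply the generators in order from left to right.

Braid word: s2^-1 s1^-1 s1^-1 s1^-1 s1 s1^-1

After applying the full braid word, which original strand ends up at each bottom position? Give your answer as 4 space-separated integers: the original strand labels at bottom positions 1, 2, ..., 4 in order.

Answer: 3 1 2 4

Derivation:
Gen 1 (s2^-1): strand 2 crosses under strand 3. Perm now: [1 3 2 4]
Gen 2 (s1^-1): strand 1 crosses under strand 3. Perm now: [3 1 2 4]
Gen 3 (s1^-1): strand 3 crosses under strand 1. Perm now: [1 3 2 4]
Gen 4 (s1^-1): strand 1 crosses under strand 3. Perm now: [3 1 2 4]
Gen 5 (s1): strand 3 crosses over strand 1. Perm now: [1 3 2 4]
Gen 6 (s1^-1): strand 1 crosses under strand 3. Perm now: [3 1 2 4]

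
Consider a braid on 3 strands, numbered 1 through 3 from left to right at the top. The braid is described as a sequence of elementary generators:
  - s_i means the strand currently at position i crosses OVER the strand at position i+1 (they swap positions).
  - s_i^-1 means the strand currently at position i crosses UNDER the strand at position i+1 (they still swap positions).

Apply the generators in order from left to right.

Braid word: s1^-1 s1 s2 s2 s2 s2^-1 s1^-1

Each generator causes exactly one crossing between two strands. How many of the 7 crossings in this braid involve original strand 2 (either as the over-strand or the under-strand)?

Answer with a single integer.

Gen 1: crossing 1x2. Involves strand 2? yes. Count so far: 1
Gen 2: crossing 2x1. Involves strand 2? yes. Count so far: 2
Gen 3: crossing 2x3. Involves strand 2? yes. Count so far: 3
Gen 4: crossing 3x2. Involves strand 2? yes. Count so far: 4
Gen 5: crossing 2x3. Involves strand 2? yes. Count so far: 5
Gen 6: crossing 3x2. Involves strand 2? yes. Count so far: 6
Gen 7: crossing 1x2. Involves strand 2? yes. Count so far: 7

Answer: 7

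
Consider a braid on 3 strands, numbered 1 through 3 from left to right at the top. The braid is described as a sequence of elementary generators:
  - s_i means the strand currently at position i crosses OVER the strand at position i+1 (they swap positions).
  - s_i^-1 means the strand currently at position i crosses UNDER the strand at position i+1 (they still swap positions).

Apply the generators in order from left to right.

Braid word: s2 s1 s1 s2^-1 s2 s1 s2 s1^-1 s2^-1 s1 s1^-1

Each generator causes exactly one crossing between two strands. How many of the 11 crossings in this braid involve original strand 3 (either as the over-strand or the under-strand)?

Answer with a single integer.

Gen 1: crossing 2x3. Involves strand 3? yes. Count so far: 1
Gen 2: crossing 1x3. Involves strand 3? yes. Count so far: 2
Gen 3: crossing 3x1. Involves strand 3? yes. Count so far: 3
Gen 4: crossing 3x2. Involves strand 3? yes. Count so far: 4
Gen 5: crossing 2x3. Involves strand 3? yes. Count so far: 5
Gen 6: crossing 1x3. Involves strand 3? yes. Count so far: 6
Gen 7: crossing 1x2. Involves strand 3? no. Count so far: 6
Gen 8: crossing 3x2. Involves strand 3? yes. Count so far: 7
Gen 9: crossing 3x1. Involves strand 3? yes. Count so far: 8
Gen 10: crossing 2x1. Involves strand 3? no. Count so far: 8
Gen 11: crossing 1x2. Involves strand 3? no. Count so far: 8

Answer: 8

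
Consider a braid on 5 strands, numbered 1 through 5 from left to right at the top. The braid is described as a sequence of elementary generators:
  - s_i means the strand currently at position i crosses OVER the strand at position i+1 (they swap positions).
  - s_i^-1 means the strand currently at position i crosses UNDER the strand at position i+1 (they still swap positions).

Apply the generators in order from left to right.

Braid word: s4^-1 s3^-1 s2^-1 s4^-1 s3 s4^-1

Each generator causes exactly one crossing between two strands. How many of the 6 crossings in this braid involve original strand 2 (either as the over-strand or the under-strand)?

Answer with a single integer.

Answer: 3

Derivation:
Gen 1: crossing 4x5. Involves strand 2? no. Count so far: 0
Gen 2: crossing 3x5. Involves strand 2? no. Count so far: 0
Gen 3: crossing 2x5. Involves strand 2? yes. Count so far: 1
Gen 4: crossing 3x4. Involves strand 2? no. Count so far: 1
Gen 5: crossing 2x4. Involves strand 2? yes. Count so far: 2
Gen 6: crossing 2x3. Involves strand 2? yes. Count so far: 3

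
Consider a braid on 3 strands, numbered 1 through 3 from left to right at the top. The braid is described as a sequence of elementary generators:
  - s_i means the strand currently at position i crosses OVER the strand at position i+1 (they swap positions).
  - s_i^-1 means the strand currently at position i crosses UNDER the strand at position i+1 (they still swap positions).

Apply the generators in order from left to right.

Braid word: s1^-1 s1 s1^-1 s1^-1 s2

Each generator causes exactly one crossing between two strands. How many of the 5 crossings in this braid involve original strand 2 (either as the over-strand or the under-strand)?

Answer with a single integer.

Answer: 5

Derivation:
Gen 1: crossing 1x2. Involves strand 2? yes. Count so far: 1
Gen 2: crossing 2x1. Involves strand 2? yes. Count so far: 2
Gen 3: crossing 1x2. Involves strand 2? yes. Count so far: 3
Gen 4: crossing 2x1. Involves strand 2? yes. Count so far: 4
Gen 5: crossing 2x3. Involves strand 2? yes. Count so far: 5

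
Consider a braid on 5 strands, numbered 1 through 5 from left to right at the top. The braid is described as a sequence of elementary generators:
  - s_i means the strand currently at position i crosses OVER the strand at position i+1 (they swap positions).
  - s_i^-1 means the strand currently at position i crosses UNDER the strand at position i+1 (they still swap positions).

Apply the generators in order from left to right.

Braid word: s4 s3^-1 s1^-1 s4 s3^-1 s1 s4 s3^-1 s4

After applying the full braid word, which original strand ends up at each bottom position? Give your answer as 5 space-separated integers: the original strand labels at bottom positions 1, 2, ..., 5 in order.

Gen 1 (s4): strand 4 crosses over strand 5. Perm now: [1 2 3 5 4]
Gen 2 (s3^-1): strand 3 crosses under strand 5. Perm now: [1 2 5 3 4]
Gen 3 (s1^-1): strand 1 crosses under strand 2. Perm now: [2 1 5 3 4]
Gen 4 (s4): strand 3 crosses over strand 4. Perm now: [2 1 5 4 3]
Gen 5 (s3^-1): strand 5 crosses under strand 4. Perm now: [2 1 4 5 3]
Gen 6 (s1): strand 2 crosses over strand 1. Perm now: [1 2 4 5 3]
Gen 7 (s4): strand 5 crosses over strand 3. Perm now: [1 2 4 3 5]
Gen 8 (s3^-1): strand 4 crosses under strand 3. Perm now: [1 2 3 4 5]
Gen 9 (s4): strand 4 crosses over strand 5. Perm now: [1 2 3 5 4]

Answer: 1 2 3 5 4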